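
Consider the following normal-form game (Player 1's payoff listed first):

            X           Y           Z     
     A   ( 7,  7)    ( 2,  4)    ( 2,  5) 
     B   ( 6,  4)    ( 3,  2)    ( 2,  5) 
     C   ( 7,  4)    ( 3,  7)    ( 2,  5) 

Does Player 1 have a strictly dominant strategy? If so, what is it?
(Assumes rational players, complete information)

No strictly dominant strategy exists for Player 1

Work:
A strategy strictly dominates another if it gives a strictly higher payoff against every opponent action. Compare each pair of P1's strategies column-by-column:
  A vs B: [7 vs 6, 2 vs 3, 2 vs 2] → A does not strictly dominate B (column Y: 2 ≤ 3)
  A vs C: [7 vs 7, 2 vs 3, 2 vs 2] → A does not strictly dominate C (column X: 7 ≤ 7)
  B vs A: [6 vs 7, 3 vs 2, 2 vs 2] → B does not strictly dominate A (column X: 6 ≤ 7)
  B vs C: [6 vs 7, 3 vs 3, 2 vs 2] → B does not strictly dominate C (column X: 6 ≤ 7)
  C vs A: [7 vs 7, 3 vs 2, 2 vs 2] → C does not strictly dominate A (column X: 7 ≤ 7)
  C vs B: [7 vs 6, 3 vs 3, 2 vs 2] → C does not strictly dominate B (column Y: 3 ≤ 3)
No single strategy strictly dominates all others → no strictly dominant strategy.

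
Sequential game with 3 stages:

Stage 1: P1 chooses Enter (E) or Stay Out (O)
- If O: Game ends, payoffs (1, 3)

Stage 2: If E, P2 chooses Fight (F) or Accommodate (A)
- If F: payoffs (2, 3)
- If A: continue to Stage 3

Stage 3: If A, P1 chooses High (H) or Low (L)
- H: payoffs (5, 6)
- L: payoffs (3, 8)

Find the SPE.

SPE: (E, A, H); Outcome (5, 6)

Work:
Stage 3: P1 chooses H (5 vs 3)
Stage 2: P2: F->3, A->6 (anticipating H). Choose A
Stage 1: P1: O->1, E->5 (anticipating A, H). Choose E
SPE path: E -> A -> H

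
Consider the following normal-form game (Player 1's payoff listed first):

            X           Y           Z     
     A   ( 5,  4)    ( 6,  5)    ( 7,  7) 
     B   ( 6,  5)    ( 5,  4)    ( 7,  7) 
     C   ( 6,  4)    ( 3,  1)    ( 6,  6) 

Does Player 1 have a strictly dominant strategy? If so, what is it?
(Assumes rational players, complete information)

No strictly dominant strategy exists for Player 1

Work:
A strategy strictly dominates another if it gives a strictly higher payoff against every opponent action. Compare each pair of P1's strategies column-by-column:
  A vs B: [5 vs 6, 6 vs 5, 7 vs 7] → A does not strictly dominate B (column X: 5 ≤ 6)
  A vs C: [5 vs 6, 6 vs 3, 7 vs 6] → A does not strictly dominate C (column X: 5 ≤ 6)
  B vs A: [6 vs 5, 5 vs 6, 7 vs 7] → B does not strictly dominate A (column Y: 5 ≤ 6)
  B vs C: [6 vs 6, 5 vs 3, 7 vs 6] → B does not strictly dominate C (column X: 6 ≤ 6)
  C vs A: [6 vs 5, 3 vs 6, 6 vs 7] → C does not strictly dominate A (column Y: 3 ≤ 6)
  C vs B: [6 vs 6, 3 vs 5, 6 vs 7] → C does not strictly dominate B (column X: 6 ≤ 6)
No single strategy strictly dominates all others → no strictly dominant strategy.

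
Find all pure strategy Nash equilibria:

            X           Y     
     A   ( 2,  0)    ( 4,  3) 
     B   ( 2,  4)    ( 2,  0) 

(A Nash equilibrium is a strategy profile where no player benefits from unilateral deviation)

Nash equilibrium: (A, Y), (B, X)

Work:
Best responses:
  P1 vs X: payoffs [2, 2] → best response A/B (payoff 2)
  P1 vs Y: payoffs [4, 2] → best response A (payoff 4)
  P2 vs A: payoffs [0, 3] → best response Y (payoff 3)
  P2 vs B: payoffs [4, 0] → best response X (payoff 4)
Mutual best responses: (A,Y), (B,X) → Nash equilibria.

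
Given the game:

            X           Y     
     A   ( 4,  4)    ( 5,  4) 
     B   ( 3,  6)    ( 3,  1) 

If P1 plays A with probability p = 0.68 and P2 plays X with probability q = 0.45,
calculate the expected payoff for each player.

E[P1] = 4.054, E[P2] = 3.76

Work:
E[P1] = p·q·π₁(A,X) + p·(1-q)·π₁(A,Y) + (1-p)·q·π₁(B,X) + (1-p)·(1-q)·π₁(B,Y)
= 0.68·0.45·4 + 0.68·0.55·5 + 0.32·0.45·3 + 0.32·0.55·3
= 4.054

E[P2] = 3.76 (similar calculation)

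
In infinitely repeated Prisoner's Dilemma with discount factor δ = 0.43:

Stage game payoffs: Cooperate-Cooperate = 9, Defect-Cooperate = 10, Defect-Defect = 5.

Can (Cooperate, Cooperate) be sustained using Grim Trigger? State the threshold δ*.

δ* = 0.2; since δ = 0.43 ≥ 0.2, cooperation can be sustained

Work:
For Grim Trigger:
Cooperate forever: 9/(1-δ)
Defect then punished: 10 + 5·δ/(1-δ)
Need: 9/(1-δ) ≥ 10 + 5·δ/(1-δ)
Solving: δ ≥ (T-R)/(T-P) = (10-9)/(10-5) = 0.2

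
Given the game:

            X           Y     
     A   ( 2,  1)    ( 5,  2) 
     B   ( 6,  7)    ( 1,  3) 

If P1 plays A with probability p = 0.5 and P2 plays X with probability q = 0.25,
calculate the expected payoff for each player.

E[P1] = 3.25, E[P2] = 2.875

Work:
E[P1] = p·q·π₁(A,X) + p·(1-q)·π₁(A,Y) + (1-p)·q·π₁(B,X) + (1-p)·(1-q)·π₁(B,Y)
= 0.5·0.25·2 + 0.5·0.75·5 + 0.5·0.25·6 + 0.5·0.75·1
= 3.25

E[P2] = 2.875 (similar calculation)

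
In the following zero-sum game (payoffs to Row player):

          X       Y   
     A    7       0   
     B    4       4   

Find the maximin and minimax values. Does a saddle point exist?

Maximin = 4, Minimax = 4, Saddle: True

Work:
Row minimums: [0, 4] → maximin = 4
Column maximums: [7, 4] → minimax = 4
Saddle point exists! Game value = 4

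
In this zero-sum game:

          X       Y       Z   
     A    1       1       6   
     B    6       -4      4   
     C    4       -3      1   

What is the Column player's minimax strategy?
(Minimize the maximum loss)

Column should play Y, value = 1

Work:
Column player minimizes Row's maximum payoff:
Column X: max payoff to Row = 6
Column Y: max payoff to Row = 1
Column Z: max payoff to Row = 6
Minimum is 1, achieved by column Y.
Minimax strategy: Y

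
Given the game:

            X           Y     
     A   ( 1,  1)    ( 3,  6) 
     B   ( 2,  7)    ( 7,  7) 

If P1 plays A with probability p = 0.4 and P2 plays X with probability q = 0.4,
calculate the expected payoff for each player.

E[P1] = 3.88, E[P2] = 5.8

Work:
E[P1] = p·q·π₁(A,X) + p·(1-q)·π₁(A,Y) + (1-p)·q·π₁(B,X) + (1-p)·(1-q)·π₁(B,Y)
= 0.4·0.4·1 + 0.4·0.6·3 + 0.6·0.4·2 + 0.6·0.6·7
= 3.88

E[P2] = 5.8 (similar calculation)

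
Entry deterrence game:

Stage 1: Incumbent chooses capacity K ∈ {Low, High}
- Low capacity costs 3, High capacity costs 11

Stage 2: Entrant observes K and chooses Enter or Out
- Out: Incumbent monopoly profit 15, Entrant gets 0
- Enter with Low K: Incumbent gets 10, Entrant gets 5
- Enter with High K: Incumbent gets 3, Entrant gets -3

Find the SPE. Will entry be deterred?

SPE: (Low, Enter|Low, Out|High); Entry not deterred. Incumbent net profit = 7, Entrant gets 5

Work:
After Low K: Entrant enters (5 > 0)
After High K: Entrant stays out (-3 < 0)
Incumbent: Low → 10−3=7, High → 15−11=4
Incumbent chooses Low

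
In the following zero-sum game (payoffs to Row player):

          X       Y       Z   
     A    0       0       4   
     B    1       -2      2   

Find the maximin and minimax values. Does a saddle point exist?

Maximin = 0, Minimax = 0, Saddle: True

Work:
Row minimums: [0, -2] → maximin = 0
Column maximums: [1, 0, 4] → minimax = 0
Saddle point exists! Game value = 0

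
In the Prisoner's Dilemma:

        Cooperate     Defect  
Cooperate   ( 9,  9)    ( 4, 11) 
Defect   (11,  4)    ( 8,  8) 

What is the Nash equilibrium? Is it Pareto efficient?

(Defect, Defect) is NE; not Pareto efficient

Work:
Defect dominates Cooperate for both players:
If P2 cooperates: Defect (11) > Cooperate (9)
If P2 defects: Defect (8) > Cooperate (4)
NE: (Defect, Defect) with payoff (8, 8)
But (Cooperate, Cooperate) = (9, 9) Pareto dominates (8, 8)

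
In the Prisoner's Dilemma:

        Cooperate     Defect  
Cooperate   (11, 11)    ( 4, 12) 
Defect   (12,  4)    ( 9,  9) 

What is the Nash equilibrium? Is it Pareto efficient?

(Defect, Defect) is NE; not Pareto efficient

Work:
Defect dominates Cooperate for both players:
If P2 cooperates: Defect (12) > Cooperate (11)
If P2 defects: Defect (9) > Cooperate (4)
NE: (Defect, Defect) with payoff (9, 9)
But (Cooperate, Cooperate) = (11, 11) Pareto dominates (9, 9)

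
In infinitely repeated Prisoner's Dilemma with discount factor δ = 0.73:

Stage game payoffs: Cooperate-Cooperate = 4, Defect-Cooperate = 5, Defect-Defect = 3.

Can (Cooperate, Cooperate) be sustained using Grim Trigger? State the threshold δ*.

δ* = 0.5; since δ = 0.73 ≥ 0.5, cooperation can be sustained

Work:
For Grim Trigger:
Cooperate forever: 4/(1-δ)
Defect then punished: 5 + 3·δ/(1-δ)
Need: 4/(1-δ) ≥ 5 + 3·δ/(1-δ)
Solving: δ ≥ (T-R)/(T-P) = (5-4)/(5-3) = 0.5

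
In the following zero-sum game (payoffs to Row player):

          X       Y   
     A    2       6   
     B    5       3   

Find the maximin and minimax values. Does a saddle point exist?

Maximin = 3, Minimax = 5, Saddle: False

Work:
Row minimums: [2, 3] → maximin = 3
Column maximums: [5, 6] → minimax = 5
No saddle point (maximin ≠ minimax). Mixed strategy needed.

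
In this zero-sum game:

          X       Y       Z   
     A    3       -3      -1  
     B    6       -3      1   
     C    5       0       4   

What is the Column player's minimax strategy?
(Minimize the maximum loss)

Column should play Y, value = 0

Work:
Column player minimizes Row's maximum payoff:
Column X: max payoff to Row = 6
Column Y: max payoff to Row = 0
Column Z: max payoff to Row = 4
Minimum is 0, achieved by column Y.
Minimax strategy: Y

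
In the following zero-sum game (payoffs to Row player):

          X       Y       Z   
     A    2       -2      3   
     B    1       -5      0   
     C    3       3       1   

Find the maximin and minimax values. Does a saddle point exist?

Maximin = 1, Minimax = 3, Saddle: False

Work:
Row minimums: [-2, -5, 1] → maximin = 1
Column maximums: [3, 3, 3] → minimax = 3
No saddle point (maximin ≠ minimax). Mixed strategy needed.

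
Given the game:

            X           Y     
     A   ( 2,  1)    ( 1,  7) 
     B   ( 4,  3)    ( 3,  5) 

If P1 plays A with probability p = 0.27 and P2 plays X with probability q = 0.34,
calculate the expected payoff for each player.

E[P1] = 2.8, E[P2] = 4.4928

Work:
E[P1] = p·q·π₁(A,X) + p·(1-q)·π₁(A,Y) + (1-p)·q·π₁(B,X) + (1-p)·(1-q)·π₁(B,Y)
= 0.27·0.34·2 + 0.27·0.66·1 + 0.73·0.34·4 + 0.73·0.66·3
= 2.8

E[P2] = 4.4928 (similar calculation)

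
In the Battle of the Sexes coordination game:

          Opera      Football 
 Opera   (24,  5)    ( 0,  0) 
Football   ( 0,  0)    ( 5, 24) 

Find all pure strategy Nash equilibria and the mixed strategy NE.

Pure NE: (Opera, Opera) and (Football, Football); Mixed NE: p = 0.8276, q = 0.1724

Work:
Check pure NE:
(Opera, Opera): (24, 5) - no unilateral deviation beneficial
(Football, Football): (5, 24) - no unilateral deviation beneficial
Mixed NE: P1 plays Opera with p = 0.8276, P2 plays Opera with q = 0.1724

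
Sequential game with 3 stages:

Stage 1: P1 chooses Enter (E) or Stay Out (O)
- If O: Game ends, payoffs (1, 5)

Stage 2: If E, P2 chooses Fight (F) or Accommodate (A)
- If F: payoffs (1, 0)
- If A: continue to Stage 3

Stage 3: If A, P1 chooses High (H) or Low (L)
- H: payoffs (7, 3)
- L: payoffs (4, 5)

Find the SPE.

SPE: (E, A, H); Outcome (7, 3)

Work:
Stage 3: P1 chooses H (7 vs 4)
Stage 2: P2: F->0, A->3 (anticipating H). Choose A
Stage 1: P1: O->1, E->7 (anticipating A, H). Choose E
SPE path: E -> A -> H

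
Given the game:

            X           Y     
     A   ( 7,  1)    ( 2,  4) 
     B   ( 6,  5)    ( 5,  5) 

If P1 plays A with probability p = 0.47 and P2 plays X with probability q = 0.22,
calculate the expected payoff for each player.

E[P1] = 4.2236, E[P2] = 4.2198

Work:
E[P1] = p·q·π₁(A,X) + p·(1-q)·π₁(A,Y) + (1-p)·q·π₁(B,X) + (1-p)·(1-q)·π₁(B,Y)
= 0.47·0.22·7 + 0.47·0.78·2 + 0.53·0.22·6 + 0.53·0.78·5
= 4.2236

E[P2] = 4.2198 (similar calculation)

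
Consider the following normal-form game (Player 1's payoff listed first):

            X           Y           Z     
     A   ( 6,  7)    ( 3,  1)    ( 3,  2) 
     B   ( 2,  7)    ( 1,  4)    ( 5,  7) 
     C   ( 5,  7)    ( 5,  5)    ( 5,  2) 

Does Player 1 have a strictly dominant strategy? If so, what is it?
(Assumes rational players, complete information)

No strictly dominant strategy exists for Player 1

Work:
A strategy strictly dominates another if it gives a strictly higher payoff against every opponent action. Compare each pair of P1's strategies column-by-column:
  A vs B: [6 vs 2, 3 vs 1, 3 vs 5] → A does not strictly dominate B (column Z: 3 ≤ 5)
  A vs C: [6 vs 5, 3 vs 5, 3 vs 5] → A does not strictly dominate C (column Y: 3 ≤ 5)
  B vs A: [2 vs 6, 1 vs 3, 5 vs 3] → B does not strictly dominate A (column X: 2 ≤ 6)
  B vs C: [2 vs 5, 1 vs 5, 5 vs 5] → B does not strictly dominate C (column X: 2 ≤ 5)
  C vs A: [5 vs 6, 5 vs 3, 5 vs 3] → C does not strictly dominate A (column X: 5 ≤ 6)
  C vs B: [5 vs 2, 5 vs 1, 5 vs 5] → C does not strictly dominate B (column Z: 5 ≤ 5)
No single strategy strictly dominates all others → no strictly dominant strategy.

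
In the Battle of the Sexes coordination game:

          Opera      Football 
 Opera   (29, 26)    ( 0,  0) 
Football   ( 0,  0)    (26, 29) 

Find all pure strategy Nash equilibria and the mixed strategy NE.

Pure NE: (Opera, Opera) and (Football, Football); Mixed NE: p = 0.5273, q = 0.4727

Work:
Check pure NE:
(Opera, Opera): (29, 26) - no unilateral deviation beneficial
(Football, Football): (26, 29) - no unilateral deviation beneficial
Mixed NE: P1 plays Opera with p = 0.5273, P2 plays Opera with q = 0.4727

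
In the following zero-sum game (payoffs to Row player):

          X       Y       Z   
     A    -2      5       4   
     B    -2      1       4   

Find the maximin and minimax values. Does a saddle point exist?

Maximin = -2, Minimax = -2, Saddle: True

Work:
Row minimums: [-2, -2] → maximin = -2
Column maximums: [-2, 5, 4] → minimax = -2
Saddle point exists! Game value = -2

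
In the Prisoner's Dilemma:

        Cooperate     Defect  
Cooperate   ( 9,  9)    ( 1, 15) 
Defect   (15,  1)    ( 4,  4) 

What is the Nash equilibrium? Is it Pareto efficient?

(Defect, Defect) is NE; not Pareto efficient

Work:
Defect dominates Cooperate for both players:
If P2 cooperates: Defect (15) > Cooperate (9)
If P2 defects: Defect (4) > Cooperate (1)
NE: (Defect, Defect) with payoff (4, 4)
But (Cooperate, Cooperate) = (9, 9) Pareto dominates (4, 4)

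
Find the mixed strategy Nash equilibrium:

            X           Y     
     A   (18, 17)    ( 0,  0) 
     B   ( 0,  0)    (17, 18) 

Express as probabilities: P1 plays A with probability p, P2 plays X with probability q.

p = 0.5143, q = 0.4857

Work:
Find probabilities that make opponent indifferent:
P2 chooses q to make P1 indifferent between A and B
P1 chooses p to make P2 indifferent between X and Y
Mixed NE: P1 plays (A: 0.5143, B: 0.4857), P2 plays (X: 0.4857, Y: 0.5143)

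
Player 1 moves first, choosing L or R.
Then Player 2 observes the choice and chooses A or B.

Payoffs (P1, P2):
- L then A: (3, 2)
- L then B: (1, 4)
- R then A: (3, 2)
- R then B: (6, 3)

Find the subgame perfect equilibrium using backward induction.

P1 plays R, P2 plays B after L and B after R; Payoff (6, 3)

Work:
Backward induction:
After L: P2 chooses B → P1 gets 1
After R: P2 chooses B → P1 gets 6
P1 chooses R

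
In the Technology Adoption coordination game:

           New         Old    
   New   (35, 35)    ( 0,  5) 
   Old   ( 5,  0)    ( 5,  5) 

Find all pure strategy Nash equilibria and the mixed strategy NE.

Pure NE: (New, New) and (Old, Old); Mixed NE: p = 0.1429, q = 0.1429

Work:
Check pure NE:
(New, New): (35, 35) - no unilateral deviation beneficial
(Old, Old): (5, 5) - no unilateral deviation beneficial
Mixed NE: P1 plays New with p = 0.1429, P2 plays New with q = 0.1429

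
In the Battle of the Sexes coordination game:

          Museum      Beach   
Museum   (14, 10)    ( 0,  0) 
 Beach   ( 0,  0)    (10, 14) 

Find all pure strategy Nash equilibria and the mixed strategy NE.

Pure NE: (Museum, Museum) and (Beach, Beach); Mixed NE: p = 0.5833, q = 0.4167

Work:
Check pure NE:
(Museum, Museum): (14, 10) - no unilateral deviation beneficial
(Beach, Beach): (10, 14) - no unilateral deviation beneficial
Mixed NE: P1 plays Museum with p = 0.5833, P2 plays Museum with q = 0.4167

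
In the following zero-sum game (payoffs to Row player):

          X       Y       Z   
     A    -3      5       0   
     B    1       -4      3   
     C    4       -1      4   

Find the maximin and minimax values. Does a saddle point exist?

Maximin = -1, Minimax = 4, Saddle: False

Work:
Row minimums: [-3, -4, -1] → maximin = -1
Column maximums: [4, 5, 4] → minimax = 4
No saddle point (maximin ≠ minimax). Mixed strategy needed.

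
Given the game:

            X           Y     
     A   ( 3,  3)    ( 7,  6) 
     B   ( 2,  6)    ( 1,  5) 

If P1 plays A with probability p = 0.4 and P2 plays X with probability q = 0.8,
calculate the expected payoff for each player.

E[P1] = 2.6, E[P2] = 4.92

Work:
E[P1] = p·q·π₁(A,X) + p·(1-q)·π₁(A,Y) + (1-p)·q·π₁(B,X) + (1-p)·(1-q)·π₁(B,Y)
= 0.4·0.8·3 + 0.4·0.2·7 + 0.6·0.8·2 + 0.6·0.2·1
= 2.6

E[P2] = 4.92 (similar calculation)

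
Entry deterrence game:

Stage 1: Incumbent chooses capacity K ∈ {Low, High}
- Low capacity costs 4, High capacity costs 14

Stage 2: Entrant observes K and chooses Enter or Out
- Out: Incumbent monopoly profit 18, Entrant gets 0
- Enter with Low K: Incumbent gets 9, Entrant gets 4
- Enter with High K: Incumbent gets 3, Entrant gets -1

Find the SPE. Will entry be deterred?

SPE: (Low, Enter|Low, Out|High); Entry not deterred. Incumbent net profit = 5, Entrant gets 4

Work:
After Low K: Entrant enters (4 > 0)
After High K: Entrant stays out (-1 < 0)
Incumbent: Low → 9−4=5, High → 18−14=4
Incumbent chooses Low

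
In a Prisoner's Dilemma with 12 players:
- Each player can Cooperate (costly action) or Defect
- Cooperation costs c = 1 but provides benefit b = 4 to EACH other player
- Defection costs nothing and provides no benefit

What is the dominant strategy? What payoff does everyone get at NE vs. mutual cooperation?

Dominant: Defect; NE payoff = 0; Coop payoff = 43

Work:
Defect dominates (saves cost c = 1, benefit to others is external)
NE: All defect → everyone gets 0
If all cooperate: each receives (11)×4 - 1 = 43
Social dilemma: 43 > 0 but NE gives 0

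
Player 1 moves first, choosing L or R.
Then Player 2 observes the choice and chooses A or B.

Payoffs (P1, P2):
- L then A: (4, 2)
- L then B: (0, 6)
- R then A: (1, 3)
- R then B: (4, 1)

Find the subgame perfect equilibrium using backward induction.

P1 plays R, P2 plays B after L and A after R; Payoff (1, 3)

Work:
Backward induction:
After L: P2 chooses B → P1 gets 0
After R: P2 chooses A → P1 gets 1
P1 chooses R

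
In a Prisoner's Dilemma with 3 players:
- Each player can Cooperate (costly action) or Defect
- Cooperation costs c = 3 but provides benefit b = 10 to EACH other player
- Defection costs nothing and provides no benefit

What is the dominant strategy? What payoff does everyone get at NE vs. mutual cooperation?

Dominant: Defect; NE payoff = 0; Coop payoff = 17

Work:
Defect dominates (saves cost c = 3, benefit to others is external)
NE: All defect → everyone gets 0
If all cooperate: each receives (2)×10 - 3 = 17
Social dilemma: 17 > 0 but NE gives 0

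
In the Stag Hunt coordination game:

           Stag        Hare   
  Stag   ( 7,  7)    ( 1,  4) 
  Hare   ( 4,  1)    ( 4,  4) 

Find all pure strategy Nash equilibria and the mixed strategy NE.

Pure NE: (Stag, Stag) and (Hare, Hare); Mixed NE: p = 0.5, q = 0.5

Work:
Check pure NE:
(Stag, Stag): (7, 7) - no unilateral deviation beneficial
(Hare, Hare): (4, 4) - no unilateral deviation beneficial
Mixed NE: P1 plays Stag with p = 0.5, P2 plays Stag with q = 0.5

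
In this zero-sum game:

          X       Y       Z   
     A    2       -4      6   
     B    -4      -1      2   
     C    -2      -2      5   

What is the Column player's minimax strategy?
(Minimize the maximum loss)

Column should play Y, value = -1

Work:
Column player minimizes Row's maximum payoff:
Column X: max payoff to Row = 2
Column Y: max payoff to Row = -1
Column Z: max payoff to Row = 6
Minimum is -1, achieved by column Y.
Minimax strategy: Y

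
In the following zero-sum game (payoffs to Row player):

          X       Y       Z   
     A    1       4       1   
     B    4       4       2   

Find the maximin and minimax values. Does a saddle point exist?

Maximin = 2, Minimax = 2, Saddle: True

Work:
Row minimums: [1, 2] → maximin = 2
Column maximums: [4, 4, 2] → minimax = 2
Saddle point exists! Game value = 2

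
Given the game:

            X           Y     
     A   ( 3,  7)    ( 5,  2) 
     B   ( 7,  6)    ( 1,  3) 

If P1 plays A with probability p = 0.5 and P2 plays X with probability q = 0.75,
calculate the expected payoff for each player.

E[P1] = 4.5, E[P2] = 5.5

Work:
E[P1] = p·q·π₁(A,X) + p·(1-q)·π₁(A,Y) + (1-p)·q·π₁(B,X) + (1-p)·(1-q)·π₁(B,Y)
= 0.5·0.75·3 + 0.5·0.25·5 + 0.5·0.75·7 + 0.5·0.25·1
= 4.5

E[P2] = 5.5 (similar calculation)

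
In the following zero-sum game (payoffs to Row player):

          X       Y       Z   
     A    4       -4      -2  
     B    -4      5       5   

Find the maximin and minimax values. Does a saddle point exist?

Maximin = -4, Minimax = 4, Saddle: False

Work:
Row minimums: [-4, -4] → maximin = -4
Column maximums: [4, 5, 5] → minimax = 4
No saddle point (maximin ≠ minimax). Mixed strategy needed.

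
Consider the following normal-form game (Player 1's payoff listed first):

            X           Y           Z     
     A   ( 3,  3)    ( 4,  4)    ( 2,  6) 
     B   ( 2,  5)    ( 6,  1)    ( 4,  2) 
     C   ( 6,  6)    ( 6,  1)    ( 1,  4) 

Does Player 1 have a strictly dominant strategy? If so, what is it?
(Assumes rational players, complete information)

No strictly dominant strategy exists for Player 1

Work:
A strategy strictly dominates another if it gives a strictly higher payoff against every opponent action. Compare each pair of P1's strategies column-by-column:
  A vs B: [3 vs 2, 4 vs 6, 2 vs 4] → A does not strictly dominate B (column Y: 4 ≤ 6)
  A vs C: [3 vs 6, 4 vs 6, 2 vs 1] → A does not strictly dominate C (column X: 3 ≤ 6)
  B vs A: [2 vs 3, 6 vs 4, 4 vs 2] → B does not strictly dominate A (column X: 2 ≤ 3)
  B vs C: [2 vs 6, 6 vs 6, 4 vs 1] → B does not strictly dominate C (column X: 2 ≤ 6)
  C vs A: [6 vs 3, 6 vs 4, 1 vs 2] → C does not strictly dominate A (column Z: 1 ≤ 2)
  C vs B: [6 vs 2, 6 vs 6, 1 vs 4] → C does not strictly dominate B (column Y: 6 ≤ 6)
No single strategy strictly dominates all others → no strictly dominant strategy.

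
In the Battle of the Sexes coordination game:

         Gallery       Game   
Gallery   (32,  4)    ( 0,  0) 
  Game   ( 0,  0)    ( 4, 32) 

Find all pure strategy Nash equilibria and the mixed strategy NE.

Pure NE: (Gallery, Gallery) and (Game, Game); Mixed NE: p = 0.8889, q = 0.1111

Work:
Check pure NE:
(Gallery, Gallery): (32, 4) - no unilateral deviation beneficial
(Game, Game): (4, 32) - no unilateral deviation beneficial
Mixed NE: P1 plays Gallery with p = 0.8889, P2 plays Gallery with q = 0.1111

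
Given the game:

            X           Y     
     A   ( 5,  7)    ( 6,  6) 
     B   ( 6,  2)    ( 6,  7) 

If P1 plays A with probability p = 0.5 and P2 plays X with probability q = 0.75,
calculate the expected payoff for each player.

E[P1] = 5.625, E[P2] = 5.0

Work:
E[P1] = p·q·π₁(A,X) + p·(1-q)·π₁(A,Y) + (1-p)·q·π₁(B,X) + (1-p)·(1-q)·π₁(B,Y)
= 0.5·0.75·5 + 0.5·0.25·6 + 0.5·0.75·6 + 0.5·0.25·6
= 5.625

E[P2] = 5.0 (similar calculation)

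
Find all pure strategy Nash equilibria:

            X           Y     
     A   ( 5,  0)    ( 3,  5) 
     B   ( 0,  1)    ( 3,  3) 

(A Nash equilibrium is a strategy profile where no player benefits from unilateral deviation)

Nash equilibrium: (A, Y), (B, Y)

Work:
Best responses:
  P1 vs X: payoffs [5, 0] → best response A (payoff 5)
  P1 vs Y: payoffs [3, 3] → best response A/B (payoff 3)
  P2 vs A: payoffs [0, 5] → best response Y (payoff 5)
  P2 vs B: payoffs [1, 3] → best response Y (payoff 3)
Mutual best responses: (A,Y), (B,Y) → Nash equilibria.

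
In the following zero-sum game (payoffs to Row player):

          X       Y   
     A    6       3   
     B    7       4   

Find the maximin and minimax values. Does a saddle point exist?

Maximin = 4, Minimax = 4, Saddle: True

Work:
Row minimums: [3, 4] → maximin = 4
Column maximums: [7, 4] → minimax = 4
Saddle point exists! Game value = 4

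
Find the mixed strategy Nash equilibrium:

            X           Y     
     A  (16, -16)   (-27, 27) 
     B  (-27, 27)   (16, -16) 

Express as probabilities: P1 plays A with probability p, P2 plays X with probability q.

p = 0.5, q = 0.5

Work:
Find probabilities that make opponent indifferent:
P2 chooses q to make P1 indifferent between A and B
P1 chooses p to make P2 indifferent between X and Y
Mixed NE: P1 plays (A: 0.5, B: 0.5), P2 plays (X: 0.5, Y: 0.5)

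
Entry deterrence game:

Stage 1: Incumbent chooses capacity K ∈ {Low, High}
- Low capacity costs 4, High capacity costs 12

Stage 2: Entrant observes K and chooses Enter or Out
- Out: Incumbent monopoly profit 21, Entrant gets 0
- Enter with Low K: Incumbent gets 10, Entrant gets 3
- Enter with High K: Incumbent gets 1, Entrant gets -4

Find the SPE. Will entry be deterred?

SPE: (High, Enter|Low, Out|High); Entry deterred. Incumbent net profit = 9

Work:
After Low K: Entrant enters (3 > 0)
After High K: Entrant stays out (-4 < 0)
Incumbent: Low → 10−4=6, High → 21−12=9
Incumbent chooses High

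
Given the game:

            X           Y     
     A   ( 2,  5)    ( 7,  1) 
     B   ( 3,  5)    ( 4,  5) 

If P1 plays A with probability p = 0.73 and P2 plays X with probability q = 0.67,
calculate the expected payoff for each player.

E[P1] = 3.5636, E[P2] = 4.0364

Work:
E[P1] = p·q·π₁(A,X) + p·(1-q)·π₁(A,Y) + (1-p)·q·π₁(B,X) + (1-p)·(1-q)·π₁(B,Y)
= 0.73·0.67·2 + 0.73·0.33·7 + 0.27·0.67·3 + 0.27·0.33·4
= 3.5636

E[P2] = 4.0364 (similar calculation)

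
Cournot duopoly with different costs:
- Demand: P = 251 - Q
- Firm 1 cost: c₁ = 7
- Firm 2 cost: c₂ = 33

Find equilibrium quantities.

q₁* = 90.0, q₂* = 64.0

Work:
Reaction: q₁ = (251 - 7 - q₂)/2
Reaction: q₂ = (251 - 33 - q₁)/2
Solve simultaneously:
q₁* = (251 - 2×7 + 33)/3 = 90.0
q₂* = (251 - 2×33 + 7)/3 = 64.0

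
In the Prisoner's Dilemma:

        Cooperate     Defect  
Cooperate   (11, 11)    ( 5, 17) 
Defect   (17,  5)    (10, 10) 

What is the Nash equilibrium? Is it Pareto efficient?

(Defect, Defect) is NE; not Pareto efficient

Work:
Defect dominates Cooperate for both players:
If P2 cooperates: Defect (17) > Cooperate (11)
If P2 defects: Defect (10) > Cooperate (5)
NE: (Defect, Defect) with payoff (10, 10)
But (Cooperate, Cooperate) = (11, 11) Pareto dominates (10, 10)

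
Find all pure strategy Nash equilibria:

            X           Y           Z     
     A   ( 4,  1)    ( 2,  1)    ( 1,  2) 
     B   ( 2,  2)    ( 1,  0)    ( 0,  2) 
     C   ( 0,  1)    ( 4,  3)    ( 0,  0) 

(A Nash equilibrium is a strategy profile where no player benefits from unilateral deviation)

Nash equilibrium: (A, Z), (C, Y)

Work:
Best responses:
  P1 vs X: payoffs [4, 2, 0] → best response A (payoff 4)
  P1 vs Y: payoffs [2, 1, 4] → best response C (payoff 4)
  P1 vs Z: payoffs [1, 0, 0] → best response A (payoff 1)
  P2 vs A: payoffs [1, 1, 2] → best response Z (payoff 2)
  P2 vs B: payoffs [2, 0, 2] → best response X/Z (payoff 2)
  P2 vs C: payoffs [1, 3, 0] → best response Y (payoff 3)
Mutual best responses: (A,Z), (C,Y) → Nash equilibria.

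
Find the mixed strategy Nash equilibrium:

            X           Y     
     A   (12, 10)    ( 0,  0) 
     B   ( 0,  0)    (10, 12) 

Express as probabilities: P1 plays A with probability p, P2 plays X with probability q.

p = 0.5455, q = 0.4545

Work:
Find probabilities that make opponent indifferent:
P2 chooses q to make P1 indifferent between A and B
P1 chooses p to make P2 indifferent between X and Y
Mixed NE: P1 plays (A: 0.5455, B: 0.4545), P2 plays (X: 0.4545, Y: 0.5455)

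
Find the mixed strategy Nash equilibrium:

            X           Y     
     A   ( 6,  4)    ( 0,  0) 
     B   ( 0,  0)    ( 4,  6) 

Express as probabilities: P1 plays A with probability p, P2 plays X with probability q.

p = 0.6, q = 0.4

Work:
Find probabilities that make opponent indifferent:
P2 chooses q to make P1 indifferent between A and B
P1 chooses p to make P2 indifferent between X and Y
Mixed NE: P1 plays (A: 0.6, B: 0.4), P2 plays (X: 0.4, Y: 0.6)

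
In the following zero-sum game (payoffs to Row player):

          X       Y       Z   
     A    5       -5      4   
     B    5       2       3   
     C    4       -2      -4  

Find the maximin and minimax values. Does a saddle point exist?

Maximin = 2, Minimax = 2, Saddle: True

Work:
Row minimums: [-5, 2, -4] → maximin = 2
Column maximums: [5, 2, 4] → minimax = 2
Saddle point exists! Game value = 2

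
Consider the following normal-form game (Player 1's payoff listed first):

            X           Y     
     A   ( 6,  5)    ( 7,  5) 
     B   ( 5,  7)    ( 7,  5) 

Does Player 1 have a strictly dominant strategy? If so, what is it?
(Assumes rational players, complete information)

No strictly dominant strategy exists for Player 1

Work:
A strategy strictly dominates another if it gives a strictly higher payoff against every opponent action. Compare each pair of P1's strategies column-by-column:
  A vs B: [6 vs 5, 7 vs 7] → A does not strictly dominate B (column Y: 7 ≤ 7)
  B vs A: [5 vs 6, 7 vs 7] → B does not strictly dominate A (column X: 5 ≤ 6)
No single strategy strictly dominates all others → no strictly dominant strategy.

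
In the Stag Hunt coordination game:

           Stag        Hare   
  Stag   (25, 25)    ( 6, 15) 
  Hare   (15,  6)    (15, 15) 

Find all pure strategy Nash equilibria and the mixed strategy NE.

Pure NE: (Stag, Stag) and (Hare, Hare); Mixed NE: p = 0.4737, q = 0.4737

Work:
Check pure NE:
(Stag, Stag): (25, 25) - no unilateral deviation beneficial
(Hare, Hare): (15, 15) - no unilateral deviation beneficial
Mixed NE: P1 plays Stag with p = 0.4737, P2 plays Stag with q = 0.4737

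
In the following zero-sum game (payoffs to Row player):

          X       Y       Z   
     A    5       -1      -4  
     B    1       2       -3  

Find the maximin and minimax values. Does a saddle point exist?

Maximin = -3, Minimax = -3, Saddle: True

Work:
Row minimums: [-4, -3] → maximin = -3
Column maximums: [5, 2, -3] → minimax = -3
Saddle point exists! Game value = -3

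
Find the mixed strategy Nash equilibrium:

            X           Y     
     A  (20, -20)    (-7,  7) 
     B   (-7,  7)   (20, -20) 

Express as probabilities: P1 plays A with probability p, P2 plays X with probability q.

p = 0.5, q = 0.5

Work:
Find probabilities that make opponent indifferent:
P2 chooses q to make P1 indifferent between A and B
P1 chooses p to make P2 indifferent between X and Y
Mixed NE: P1 plays (A: 0.5, B: 0.5), P2 plays (X: 0.5, Y: 0.5)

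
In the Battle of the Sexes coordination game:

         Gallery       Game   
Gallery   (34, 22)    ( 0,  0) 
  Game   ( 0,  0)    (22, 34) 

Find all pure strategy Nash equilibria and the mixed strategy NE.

Pure NE: (Gallery, Gallery) and (Game, Game); Mixed NE: p = 0.6071, q = 0.3929

Work:
Check pure NE:
(Gallery, Gallery): (34, 22) - no unilateral deviation beneficial
(Game, Game): (22, 34) - no unilateral deviation beneficial
Mixed NE: P1 plays Gallery with p = 0.6071, P2 plays Gallery with q = 0.3929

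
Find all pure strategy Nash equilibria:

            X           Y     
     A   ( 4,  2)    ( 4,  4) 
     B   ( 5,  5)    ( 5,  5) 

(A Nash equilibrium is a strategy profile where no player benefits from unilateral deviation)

Nash equilibrium: (B, X), (B, Y)

Work:
Best responses:
  P1 vs X: payoffs [4, 5] → best response B (payoff 5)
  P1 vs Y: payoffs [4, 5] → best response B (payoff 5)
  P2 vs A: payoffs [2, 4] → best response Y (payoff 4)
  P2 vs B: payoffs [5, 5] → best response X/Y (payoff 5)
Mutual best responses: (B,X), (B,Y) → Nash equilibria.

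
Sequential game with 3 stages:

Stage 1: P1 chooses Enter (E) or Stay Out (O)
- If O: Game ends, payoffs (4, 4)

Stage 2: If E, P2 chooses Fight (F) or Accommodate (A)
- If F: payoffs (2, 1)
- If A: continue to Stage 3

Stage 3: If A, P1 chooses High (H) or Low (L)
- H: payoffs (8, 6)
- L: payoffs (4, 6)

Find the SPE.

SPE: (E, A, H); Outcome (8, 6)

Work:
Stage 3: P1 chooses H (8 vs 4)
Stage 2: P2: F->1, A->6 (anticipating H). Choose A
Stage 1: P1: O->4, E->8 (anticipating A, H). Choose E
SPE path: E -> A -> H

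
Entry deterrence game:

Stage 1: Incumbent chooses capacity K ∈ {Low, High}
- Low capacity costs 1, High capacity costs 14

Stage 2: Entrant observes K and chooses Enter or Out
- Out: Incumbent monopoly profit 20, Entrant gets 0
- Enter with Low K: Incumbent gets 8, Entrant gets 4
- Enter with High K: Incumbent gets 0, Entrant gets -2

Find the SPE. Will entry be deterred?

SPE: (Low, Enter|Low, Out|High); Entry not deterred. Incumbent net profit = 7, Entrant gets 4

Work:
After Low K: Entrant enters (4 > 0)
After High K: Entrant stays out (-2 < 0)
Incumbent: Low → 8−1=7, High → 20−14=6
Incumbent chooses Low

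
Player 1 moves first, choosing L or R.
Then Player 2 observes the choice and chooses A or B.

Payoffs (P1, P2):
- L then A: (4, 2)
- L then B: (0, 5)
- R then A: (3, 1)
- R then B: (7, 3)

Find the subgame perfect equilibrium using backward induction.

P1 plays R, P2 plays B after L and B after R; Payoff (7, 3)

Work:
Backward induction:
After L: P2 chooses B → P1 gets 0
After R: P2 chooses B → P1 gets 7
P1 chooses R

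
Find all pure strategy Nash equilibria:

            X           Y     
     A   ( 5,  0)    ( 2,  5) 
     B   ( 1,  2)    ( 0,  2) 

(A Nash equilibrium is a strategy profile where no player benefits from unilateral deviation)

Nash equilibrium: (A, Y)

Work:
Best responses:
  P1 vs X: payoffs [5, 1] → best response A (payoff 5)
  P1 vs Y: payoffs [2, 0] → best response A (payoff 2)
  P2 vs A: payoffs [0, 5] → best response Y (payoff 5)
  P2 vs B: payoffs [2, 2] → best response X/Y (payoff 2)
Mutual best responses: (A,Y) → Nash equilibria.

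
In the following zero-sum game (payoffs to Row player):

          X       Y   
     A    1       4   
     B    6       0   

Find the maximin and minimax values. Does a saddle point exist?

Maximin = 1, Minimax = 4, Saddle: False

Work:
Row minimums: [1, 0] → maximin = 1
Column maximums: [6, 4] → minimax = 4
No saddle point (maximin ≠ minimax). Mixed strategy needed.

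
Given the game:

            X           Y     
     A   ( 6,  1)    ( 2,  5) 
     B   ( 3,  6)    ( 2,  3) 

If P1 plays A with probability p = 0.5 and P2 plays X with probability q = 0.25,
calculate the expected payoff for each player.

E[P1] = 2.625, E[P2] = 3.875

Work:
E[P1] = p·q·π₁(A,X) + p·(1-q)·π₁(A,Y) + (1-p)·q·π₁(B,X) + (1-p)·(1-q)·π₁(B,Y)
= 0.5·0.25·6 + 0.5·0.75·2 + 0.5·0.25·3 + 0.5·0.75·2
= 2.625

E[P2] = 3.875 (similar calculation)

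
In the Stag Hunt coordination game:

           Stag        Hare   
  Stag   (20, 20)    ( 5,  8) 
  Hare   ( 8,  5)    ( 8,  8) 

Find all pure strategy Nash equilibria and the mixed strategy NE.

Pure NE: (Stag, Stag) and (Hare, Hare); Mixed NE: p = 0.2, q = 0.2

Work:
Check pure NE:
(Stag, Stag): (20, 20) - no unilateral deviation beneficial
(Hare, Hare): (8, 8) - no unilateral deviation beneficial
Mixed NE: P1 plays Stag with p = 0.2, P2 plays Stag with q = 0.2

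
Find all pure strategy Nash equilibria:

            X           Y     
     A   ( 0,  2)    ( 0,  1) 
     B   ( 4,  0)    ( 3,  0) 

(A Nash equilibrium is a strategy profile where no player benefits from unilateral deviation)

Nash equilibrium: (B, X), (B, Y)

Work:
Best responses:
  P1 vs X: payoffs [0, 4] → best response B (payoff 4)
  P1 vs Y: payoffs [0, 3] → best response B (payoff 3)
  P2 vs A: payoffs [2, 1] → best response X (payoff 2)
  P2 vs B: payoffs [0, 0] → best response X/Y (payoff 0)
Mutual best responses: (B,X), (B,Y) → Nash equilibria.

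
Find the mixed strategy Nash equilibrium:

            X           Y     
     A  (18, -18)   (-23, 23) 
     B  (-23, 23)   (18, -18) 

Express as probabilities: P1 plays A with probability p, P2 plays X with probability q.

p = 0.5, q = 0.5

Work:
Find probabilities that make opponent indifferent:
P2 chooses q to make P1 indifferent between A and B
P1 chooses p to make P2 indifferent between X and Y
Mixed NE: P1 plays (A: 0.5, B: 0.5), P2 plays (X: 0.5, Y: 0.5)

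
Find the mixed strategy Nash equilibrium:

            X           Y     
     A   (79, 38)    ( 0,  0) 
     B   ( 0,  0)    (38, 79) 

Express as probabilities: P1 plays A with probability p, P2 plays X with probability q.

p = 0.6752, q = 0.3248

Work:
Find probabilities that make opponent indifferent:
P2 chooses q to make P1 indifferent between A and B
P1 chooses p to make P2 indifferent between X and Y
Mixed NE: P1 plays (A: 0.6752, B: 0.3248), P2 plays (X: 0.3248, Y: 0.6752)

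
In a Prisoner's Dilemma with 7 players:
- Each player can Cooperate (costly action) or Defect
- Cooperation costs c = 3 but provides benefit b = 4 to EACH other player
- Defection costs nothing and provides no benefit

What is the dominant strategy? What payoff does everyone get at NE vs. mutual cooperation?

Dominant: Defect; NE payoff = 0; Coop payoff = 21

Work:
Defect dominates (saves cost c = 3, benefit to others is external)
NE: All defect → everyone gets 0
If all cooperate: each receives (6)×4 - 3 = 21
Social dilemma: 21 > 0 but NE gives 0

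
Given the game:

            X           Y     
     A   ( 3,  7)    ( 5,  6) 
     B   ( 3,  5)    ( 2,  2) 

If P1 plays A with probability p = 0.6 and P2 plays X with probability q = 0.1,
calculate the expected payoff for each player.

E[P1] = 3.72, E[P2] = 4.58

Work:
E[P1] = p·q·π₁(A,X) + p·(1-q)·π₁(A,Y) + (1-p)·q·π₁(B,X) + (1-p)·(1-q)·π₁(B,Y)
= 0.6·0.1·3 + 0.6·0.9·5 + 0.4·0.1·3 + 0.4·0.9·2
= 3.72

E[P2] = 4.58 (similar calculation)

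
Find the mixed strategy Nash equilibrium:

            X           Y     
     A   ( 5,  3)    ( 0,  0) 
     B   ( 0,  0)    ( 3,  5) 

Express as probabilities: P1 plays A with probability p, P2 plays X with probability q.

p = 0.625, q = 0.375

Work:
Find probabilities that make opponent indifferent:
P2 chooses q to make P1 indifferent between A and B
P1 chooses p to make P2 indifferent between X and Y
Mixed NE: P1 plays (A: 0.625, B: 0.375), P2 plays (X: 0.375, Y: 0.625)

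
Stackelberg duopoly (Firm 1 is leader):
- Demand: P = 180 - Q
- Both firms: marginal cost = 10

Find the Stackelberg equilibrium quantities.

q₁* (leader) = 85.0, q₂* (follower) = 42.5

Work:
Follower's reaction: q₂ = (a - c - q₁)/2
Leader substitutes: π₁ = q₁·(a - q₁ - (a-c-q₁)/2 - c)
FOC: q₁* = (180 - 10)/2 = 85.00
Then: q₂* = (180 - 10 - 85.0)/2 = 42.50
Leader has first-mover advantage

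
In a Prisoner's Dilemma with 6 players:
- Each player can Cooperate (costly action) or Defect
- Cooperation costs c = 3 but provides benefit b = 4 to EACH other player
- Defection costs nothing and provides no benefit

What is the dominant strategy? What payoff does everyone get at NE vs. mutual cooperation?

Dominant: Defect; NE payoff = 0; Coop payoff = 17

Work:
Defect dominates (saves cost c = 3, benefit to others is external)
NE: All defect → everyone gets 0
If all cooperate: each receives (5)×4 - 3 = 17
Social dilemma: 17 > 0 but NE gives 0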